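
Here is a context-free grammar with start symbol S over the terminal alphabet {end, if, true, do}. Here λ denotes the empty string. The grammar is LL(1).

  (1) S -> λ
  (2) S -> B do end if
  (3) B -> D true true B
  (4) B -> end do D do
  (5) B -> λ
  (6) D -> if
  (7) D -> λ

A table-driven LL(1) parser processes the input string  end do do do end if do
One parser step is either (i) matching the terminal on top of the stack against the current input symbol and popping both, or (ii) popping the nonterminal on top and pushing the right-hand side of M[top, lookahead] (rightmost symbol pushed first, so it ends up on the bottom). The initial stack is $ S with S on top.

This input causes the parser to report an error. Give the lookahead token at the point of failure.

do

      Stack                    Input                     Action
   1  $ S                      end do do do end if do $  expand S -> B do end if
   2  $ if end do B            end do do do end if do $  expand B -> end do D do
   3  $ if end do do D do end  end do do do end if do $  match end
   4  $ if end do do D do      do do do end if do $      match do
   5  $ if end do do D         do do end if do $         expand D -> λ
   6  $ if end do do           do do end if do $         match do
   7  $ if end do              do end if do $            match do
   8  $ if end                 end if do $               match end
   9  $ if                     if do $                   match if
  10  $                        do $                      error: stack empty but input remains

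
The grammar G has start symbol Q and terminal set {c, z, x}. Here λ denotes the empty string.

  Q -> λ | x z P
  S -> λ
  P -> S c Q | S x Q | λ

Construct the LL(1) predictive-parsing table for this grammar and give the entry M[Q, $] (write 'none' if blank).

Q -> λ

FIRST(Q): from Q->λ we get {λ}; from Q->x z P we get {x}. So FIRST(Q) = {λ, x}.
FIRST(S): from S->λ we get {λ}. So FIRST(S) = {λ}.
FIRST(P): from P->S c Q we get {c}; from P->S x Q we get {x}; from P->λ we get {λ}. So FIRST(P) = {λ, c, x}.
FOLLOW(Q) includes $ since Q is the start symbol.
FOLLOW(Q): in P->S c Q, the suffix after Q is empty, so FOLLOW(Q) ⊇ FOLLOW(P) = {$}; in P->S x Q, the suffix after Q is empty, so FOLLOW(Q) ⊇ FOLLOW(P) = {$}. Thus FOLLOW(Q) = {$}.
FOLLOW(P): in Q->x z P, the suffix after P is empty, so FOLLOW(P) ⊇ FOLLOW(Q) = {$}. Thus FOLLOW(P) = {$}.
For Q -> λ: FIRST(λ) = {λ}, so it goes in M[Q, t] for t ∈ {}; since λ ∈ FIRST, also for every t ∈ FOLLOW(Q) = {$}.
For Q -> x z P: FIRST(x z P) = {x}, so it goes in M[Q, t] for t ∈ {x}.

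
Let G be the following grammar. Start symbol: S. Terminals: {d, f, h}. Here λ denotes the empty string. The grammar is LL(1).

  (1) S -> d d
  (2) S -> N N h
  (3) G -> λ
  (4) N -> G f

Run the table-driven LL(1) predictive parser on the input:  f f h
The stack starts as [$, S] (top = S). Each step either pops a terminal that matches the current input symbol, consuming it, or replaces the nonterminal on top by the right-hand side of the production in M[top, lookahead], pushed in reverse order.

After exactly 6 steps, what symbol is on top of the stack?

     Stack      Input    Action
  1  $ S        f f h $  expand S -> N N h
  2  $ h N N    f f h $  expand N -> G f
  3  $ h N f G  f f h $  expand G -> λ
  4  $ h N f    f f h $  match f
  5  $ h N      f h $    expand N -> G f
  6  $ h f G    f h $    expand G -> λ
Stack after step 6: $ h f (top = f).

f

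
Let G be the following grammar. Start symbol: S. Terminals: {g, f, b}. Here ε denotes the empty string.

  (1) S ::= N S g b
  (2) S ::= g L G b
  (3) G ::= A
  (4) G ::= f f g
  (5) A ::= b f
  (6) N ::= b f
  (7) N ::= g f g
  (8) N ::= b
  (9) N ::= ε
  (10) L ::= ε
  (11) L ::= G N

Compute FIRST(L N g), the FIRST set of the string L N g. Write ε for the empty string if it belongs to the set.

FIRST(A) = {b}
FIRST(N) = {ε, b, g}
FIRST(S) = {b, g}  (via N S g b)
FIRST(G) = {b, f}  (via A)
FIRST(L) = {ε, b, f}  (via G N)
FIRST(L N g): take FIRST of each symbol in turn, carrying on past any symbol whose FIRST contains ε; result {b, f, g}.

{b, f, g}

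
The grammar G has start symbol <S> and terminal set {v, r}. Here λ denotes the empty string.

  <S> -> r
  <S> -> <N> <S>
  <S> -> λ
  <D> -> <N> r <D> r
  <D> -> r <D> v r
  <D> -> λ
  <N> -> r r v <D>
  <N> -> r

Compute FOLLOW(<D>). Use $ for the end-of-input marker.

{$, r, v}

FIRST(<N>): from <N>->r r v <D> we get {r}; from <N>->r we get {r}. So FIRST(<N>) = {r}.
FIRST(<S>): from <S>->r we get {r}; from <S>-><N> <S> we get {r}; from <S>->λ we get {λ}. So FIRST(<S>) = {λ, r}.
FIRST(<D>): from <D>-><N> r <D> r we get {r}; from <D>->r <D> v r we get {r}; from <D>->λ we get {λ}. So FIRST(<D>) = {λ, r}.
FOLLOW(<S>) includes $ since <S> is the start symbol.
FOLLOW(<S>): in <S>-><N> <S>, the suffix after <S> is empty (adds nothing new). Thus FOLLOW(<S>) = {$}.
FOLLOW(<N>): in <S>-><N> <S>, <N> is followed by <S> with FIRST {λ, r}; in <S>-><N> <S>, the suffix after <N> is nullable, so FOLLOW(<N>) ⊇ FOLLOW(<S>) = {$}; in <D>-><N> r <D> r, <N> is followed by r <D> r with FIRST {r}. Thus FOLLOW(<N>) = {$, r}.
FOLLOW(<D>): in <D>-><N> r <D> r, <D> is followed by r with FIRST {r}; in <D>->r <D> v r, <D> is followed by v r with FIRST {v}; in <N>->r r v <D>, the suffix after <D> is empty, so FOLLOW(<D>) ⊇ FOLLOW(<N>) = {$, r}. Thus FOLLOW(<D>) = {$, r, v}.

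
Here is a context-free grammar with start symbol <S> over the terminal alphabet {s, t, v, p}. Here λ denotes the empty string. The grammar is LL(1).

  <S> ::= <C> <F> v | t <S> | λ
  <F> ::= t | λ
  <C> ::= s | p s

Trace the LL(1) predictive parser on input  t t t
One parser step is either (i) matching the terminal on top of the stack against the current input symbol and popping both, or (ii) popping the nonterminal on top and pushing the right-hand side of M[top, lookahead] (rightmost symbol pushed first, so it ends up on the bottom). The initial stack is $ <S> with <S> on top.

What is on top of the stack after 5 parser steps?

t

step 1: stack=$ <S>  input=t t t $  — expand <S> ::= t <S>
step 2: stack=$ <S> t  input=t t t $  — match t
step 3: stack=$ <S>  input=t t $  — expand <S> ::= t <S>
step 4: stack=$ <S> t  input=t t $  — match t
step 5: stack=$ <S>  input=t $  — expand <S> ::= t <S>
Stack after step 5: $ <S> t (top = t).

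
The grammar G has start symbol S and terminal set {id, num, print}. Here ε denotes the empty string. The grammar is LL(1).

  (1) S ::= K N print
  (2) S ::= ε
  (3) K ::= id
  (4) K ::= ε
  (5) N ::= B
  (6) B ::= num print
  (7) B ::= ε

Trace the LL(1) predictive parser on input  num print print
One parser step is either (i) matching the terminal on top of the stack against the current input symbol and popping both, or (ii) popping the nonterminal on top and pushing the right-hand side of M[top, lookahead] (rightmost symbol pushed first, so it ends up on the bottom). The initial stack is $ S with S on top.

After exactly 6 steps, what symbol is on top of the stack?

step 1: stack=$ S  input=num print print $  — expand S ::= K N print
step 2: stack=$ print N K  input=num print print $  — expand K ::= ε
step 3: stack=$ print N  input=num print print $  — expand N ::= B
step 4: stack=$ print B  input=num print print $  — expand B ::= num print
step 5: stack=$ print print num  input=num print print $  — match num
step 6: stack=$ print print  input=print print $  — match print
Stack after step 6: $ print (top = print).

print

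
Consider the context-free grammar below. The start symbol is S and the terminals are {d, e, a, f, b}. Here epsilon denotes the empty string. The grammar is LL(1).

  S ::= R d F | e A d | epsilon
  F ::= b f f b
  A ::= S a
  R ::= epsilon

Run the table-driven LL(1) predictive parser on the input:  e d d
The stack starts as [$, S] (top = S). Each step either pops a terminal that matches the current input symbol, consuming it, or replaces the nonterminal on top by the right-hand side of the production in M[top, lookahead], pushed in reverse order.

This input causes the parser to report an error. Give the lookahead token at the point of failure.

     Stack        Input    Action
  1  $ S          e d d $  expand S ::= e A d
  2  $ d A e      e d d $  match e
  3  $ d A        d d $    expand A ::= S a
  4  $ d a S      d d $    expand S ::= R d F
  5  $ d a F d R  d d $    expand R ::= epsilon
  6  $ d a F d    d d $    match d
  7  $ d a F      d $      error: M[F, d] is empty

d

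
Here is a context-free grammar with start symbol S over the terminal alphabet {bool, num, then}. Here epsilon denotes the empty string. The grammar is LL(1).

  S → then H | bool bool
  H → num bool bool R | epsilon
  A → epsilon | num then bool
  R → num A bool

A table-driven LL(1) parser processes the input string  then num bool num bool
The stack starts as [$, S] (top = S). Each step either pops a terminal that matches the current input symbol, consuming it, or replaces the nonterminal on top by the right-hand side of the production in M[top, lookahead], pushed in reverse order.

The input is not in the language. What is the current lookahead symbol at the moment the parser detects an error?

num

     Stack              Input                     Action
  1  $ S                then num bool num bool $  expand S → then H
  2  $ H then           then num bool num bool $  match then
  3  $ H                num bool num bool $       expand H → num bool bool R
  4  $ R bool bool num  num bool num bool $       match num
  5  $ R bool bool      bool num bool $           match bool
  6  $ R bool           num bool $                error: top is terminal bool but lookahead is num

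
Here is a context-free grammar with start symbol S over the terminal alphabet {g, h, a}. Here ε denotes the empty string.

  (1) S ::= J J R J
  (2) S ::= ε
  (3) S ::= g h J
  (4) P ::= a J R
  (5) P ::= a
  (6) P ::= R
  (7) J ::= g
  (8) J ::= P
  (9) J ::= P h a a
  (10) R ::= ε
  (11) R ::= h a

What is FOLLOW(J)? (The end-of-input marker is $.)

FIRST(R): from R::=ε we get {ε}; from R::=h a we get {h}. So FIRST(R) = {ε, h}.
FIRST(P): from P::=a J R we get {a}; from P::=a we get {a}; from P::=R we get {ε, h}. So FIRST(P) = {ε, a, h}.
FIRST(J): from J::=g we get {g}; from J::=P we get {ε, a, h}; from J::=P h a a we get {a, h}. So FIRST(J) = {ε, a, g, h}.
FIRST(S): from S::=J J R J we get {ε, a, g, h}; from S::=ε we get {ε}; from S::=g h J we get {g}. So FIRST(S) = {ε, a, g, h}.
FOLLOW(S) includes $ since S is the start symbol.
FOLLOW(S): S appears on no right-hand side. Thus FOLLOW(S) = {$}.
FOLLOW(P): in J::=P, the suffix after P is empty, so FOLLOW(P) ⊇ FOLLOW(J) = {$, a, g, h}; in J::=P h a a, P is followed by h a a with FIRST {h}. Thus FOLLOW(P) = {$, a, g, h}.
FOLLOW(J): in S::=J J R J (occurrence 1), J is followed by J R J with FIRST {ε, a, g, h}; in S::=J J R J (occurrence 1), the suffix after J is nullable, so FOLLOW(J) ⊇ FOLLOW(S) = {$}; in S::=J J R J (occurrence 2), J is followed by R J with FIRST {ε, a, g, h}; in S::=J J R J (occurrence 2), the suffix after J is nullable, so FOLLOW(J) ⊇ FOLLOW(S) = {$}; in S::=J J R J (occurrence 3), the suffix after J is empty, so FOLLOW(J) ⊇ FOLLOW(S) = {$}; in S::=g h J, the suffix after J is empty, so FOLLOW(J) ⊇ FOLLOW(S) = {$}; in P::=a J R, J is followed by R with FIRST {ε, h}; in P::=a J R, the suffix after J is nullable, so FOLLOW(J) ⊇ FOLLOW(P) = {$, a, g, h}. Thus FOLLOW(J) = {$, a, g, h}.
FOLLOW(R): in S::=J J R J, R is followed by J with FIRST {ε, a, g, h}; in S::=J J R J, the suffix after R is nullable, so FOLLOW(R) ⊇ FOLLOW(S) = {$}; in P::=a J R, the suffix after R is empty, so FOLLOW(R) ⊇ FOLLOW(P) = {$, a, g, h}; in P::=R, the suffix after R is empty, so FOLLOW(R) ⊇ FOLLOW(P) = {$, a, g, h}. Thus FOLLOW(R) = {$, a, g, h}.

{$, a, g, h}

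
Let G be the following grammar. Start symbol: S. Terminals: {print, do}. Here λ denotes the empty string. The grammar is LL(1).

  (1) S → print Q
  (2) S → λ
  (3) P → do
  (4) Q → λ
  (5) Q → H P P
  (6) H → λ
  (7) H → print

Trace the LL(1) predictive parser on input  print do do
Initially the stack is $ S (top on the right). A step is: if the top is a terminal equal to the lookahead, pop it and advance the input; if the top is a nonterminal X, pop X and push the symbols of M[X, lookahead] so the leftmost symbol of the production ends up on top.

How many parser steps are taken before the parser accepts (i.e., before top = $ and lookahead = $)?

step 1: stack=$ S  input=print do do $  — expand S → print Q
step 2: stack=$ Q print  input=print do do $  — match print
step 3: stack=$ Q  input=do do $  — expand Q → H P P
step 4: stack=$ P P H  input=do do $  — expand H → λ
step 5: stack=$ P P  input=do do $  — expand P → do
step 6: stack=$ P do  input=do do $  — match do
step 7: stack=$ P  input=do $  — expand P → do
step 8: stack=$ do  input=do $  — match do
Accept reached after 8 steps.

8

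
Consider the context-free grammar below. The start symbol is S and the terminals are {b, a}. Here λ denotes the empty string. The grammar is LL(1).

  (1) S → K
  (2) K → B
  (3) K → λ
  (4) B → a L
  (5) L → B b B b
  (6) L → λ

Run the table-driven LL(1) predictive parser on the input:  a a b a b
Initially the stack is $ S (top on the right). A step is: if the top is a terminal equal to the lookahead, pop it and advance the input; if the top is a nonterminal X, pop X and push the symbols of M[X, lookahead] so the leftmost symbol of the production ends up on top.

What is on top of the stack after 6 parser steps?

a

step 1: stack=$ S  input=a a b a b $  — expand S → K
step 2: stack=$ K  input=a a b a b $  — expand K → B
step 3: stack=$ B  input=a a b a b $  — expand B → a L
step 4: stack=$ L a  input=a a b a b $  — match a
step 5: stack=$ L  input=a b a b $  — expand L → B b B b
step 6: stack=$ b B b B  input=a b a b $  — expand B → a L
Stack after step 6: $ b B b L a (top = a).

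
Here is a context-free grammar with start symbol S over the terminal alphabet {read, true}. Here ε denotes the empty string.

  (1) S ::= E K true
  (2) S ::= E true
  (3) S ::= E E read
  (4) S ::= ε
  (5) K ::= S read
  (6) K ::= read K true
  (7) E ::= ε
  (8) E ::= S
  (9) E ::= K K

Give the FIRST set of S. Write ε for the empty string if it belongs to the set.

FIRST(S) = {ε, read, true}  (via E K true, E true, E E read)
FIRST(K) = {read, true}  (via S read)
FIRST(E) = {ε, read, true}  (via S, K K)

{ε, read, true}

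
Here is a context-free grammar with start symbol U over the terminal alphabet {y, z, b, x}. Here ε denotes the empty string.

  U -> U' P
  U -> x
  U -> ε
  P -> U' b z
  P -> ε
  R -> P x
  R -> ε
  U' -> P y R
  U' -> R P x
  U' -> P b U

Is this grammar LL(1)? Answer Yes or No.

No

FIRST(U) = {ε, b, x, y}
FIRST(P) = {ε, b, x, y}
FIRST(R) = {ε, b, x, y}
FIRST(U') = {b, x, y}
FOLLOW(U) = {$, b, x, y}
FOLLOW(P) = {$, b, x, y}
FOLLOW(R) = {$, b, x, y}
FOLLOW(U') = {$, b, x, y}
Cell M[P, b] receives both P -> U' b z and P -> ε — the grammar is not LL(1).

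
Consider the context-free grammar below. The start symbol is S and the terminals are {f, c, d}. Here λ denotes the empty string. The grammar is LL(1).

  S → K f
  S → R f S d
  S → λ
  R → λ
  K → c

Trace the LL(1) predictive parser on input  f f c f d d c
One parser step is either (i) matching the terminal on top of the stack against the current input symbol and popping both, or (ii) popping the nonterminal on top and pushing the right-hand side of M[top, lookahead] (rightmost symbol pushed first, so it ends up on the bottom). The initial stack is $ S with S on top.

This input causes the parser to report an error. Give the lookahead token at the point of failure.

step 1: stack=$ S  input=f f c f d d c $  — expand S → R f S d
step 2: stack=$ d S f R  input=f f c f d d c $  — expand R → λ
step 3: stack=$ d S f  input=f f c f d d c $  — match f
step 4: stack=$ d S  input=f c f d d c $  — expand S → R f S d
step 5: stack=$ d d S f R  input=f c f d d c $  — expand R → λ
step 6: stack=$ d d S f  input=f c f d d c $  — match f
step 7: stack=$ d d S  input=c f d d c $  — expand S → K f
step 8: stack=$ d d f K  input=c f d d c $  — expand K → c
step 9: stack=$ d d f c  input=c f d d c $  — match c
step 10: stack=$ d d f  input=f d d c $  — match f
step 11: stack=$ d d  input=d d c $  — match d
step 12: stack=$ d  input=d c $  — match d
step 13: stack=$  input=c $  — error: stack empty but input remains

c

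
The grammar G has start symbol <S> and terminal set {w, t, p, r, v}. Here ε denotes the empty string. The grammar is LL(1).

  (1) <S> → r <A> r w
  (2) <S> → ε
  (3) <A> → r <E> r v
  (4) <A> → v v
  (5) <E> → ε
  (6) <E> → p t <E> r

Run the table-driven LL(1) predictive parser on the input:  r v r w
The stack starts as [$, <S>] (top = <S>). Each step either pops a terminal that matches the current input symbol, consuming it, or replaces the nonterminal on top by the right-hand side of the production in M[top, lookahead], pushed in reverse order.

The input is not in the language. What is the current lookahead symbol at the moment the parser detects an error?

r

     Stack        Input      Action
  1  $ <S>        r v r w $  expand <S> → r <A> r w
  2  $ w r <A> r  r v r w $  match r
  3  $ w r <A>    v r w $    expand <A> → v v
  4  $ w r v v    v r w $    match v
  5  $ w r v      r w $      error: top is terminal v but lookahead is r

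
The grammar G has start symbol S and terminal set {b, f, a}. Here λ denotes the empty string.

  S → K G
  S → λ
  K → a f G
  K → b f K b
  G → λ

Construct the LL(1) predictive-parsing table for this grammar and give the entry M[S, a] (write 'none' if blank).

S → K G

FIRST(K): from K→a f G we get {a}; from K→b f K b we get {b}. So FIRST(K) = {a, b}.
FIRST(G): from G→λ we get {λ}. So FIRST(G) = {λ}.
FIRST(S): from S→K G we get {a, b}; from S→λ we get {λ}. So FIRST(S) = {λ, a, b}.
FOLLOW(S) includes $ since S is the start symbol.
FOLLOW(S): S appears on no right-hand side. Thus FOLLOW(S) = {$}.
For S → K G: FIRST(K G) = {a, b}, so it goes in M[S, t] for t ∈ {a, b}.
For S → λ: FIRST(λ) = {λ}, so it goes in M[S, t] for t ∈ {}; since λ ∈ FIRST, also for every t ∈ FOLLOW(S) = {$}.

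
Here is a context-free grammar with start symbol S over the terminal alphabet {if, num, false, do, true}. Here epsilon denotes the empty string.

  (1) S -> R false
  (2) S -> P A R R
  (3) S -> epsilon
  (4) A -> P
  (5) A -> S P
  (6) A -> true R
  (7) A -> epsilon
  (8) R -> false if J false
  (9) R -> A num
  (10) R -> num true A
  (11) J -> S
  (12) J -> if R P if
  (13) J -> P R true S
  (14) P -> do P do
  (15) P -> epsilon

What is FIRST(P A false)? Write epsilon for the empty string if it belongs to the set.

{do, false, num, true}

FIRST(P): from P->do P do we get {do}; from P->epsilon we get {epsilon}. So FIRST(P) = {epsilon, do}.
FIRST(S): from S->R false we get {do, false, num, true}; from S->P A R R we get {do, false, num, true}; from S->epsilon we get {epsilon}. So FIRST(S) = {epsilon, do, false, num, true}.
FIRST(A): from A->P we get {epsilon, do}; from A->S P we get {epsilon, do, false, num, true}; from A->true R we get {true}; from A->epsilon we get {epsilon}. So FIRST(A) = {epsilon, do, false, num, true}.
FIRST(R): from R->false if J false we get {false}; from R->A num we get {do, false, num, true}; from R->num true A we get {num}. So FIRST(R) = {do, false, num, true}.
FIRST(J): from J->S we get {epsilon, do, false, num, true}; from J->if R P if we get {if}; from J->P R true S we get {do, false, num, true}. So FIRST(J) = {epsilon, do, false, if, num, true}.
FIRST(P A false): take FIRST of each symbol in turn, carrying on past any symbol whose FIRST contains epsilon; result {do, false, num, true}.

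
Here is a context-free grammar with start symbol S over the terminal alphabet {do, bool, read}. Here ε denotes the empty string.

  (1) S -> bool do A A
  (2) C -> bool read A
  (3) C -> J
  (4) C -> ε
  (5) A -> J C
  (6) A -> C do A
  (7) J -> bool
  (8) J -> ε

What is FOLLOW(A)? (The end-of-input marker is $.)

FIRST(S) = {bool}
FIRST(J) = {ε, bool}
FIRST(C) = {ε, bool}  (via J)
FIRST(A) = {ε, bool, do}  (via J C, C do A)
FOLLOW(S) includes $ since S is the start symbol.
FOLLOW(S): S appears on no right-hand side. Thus FOLLOW(S) = {$}.
FOLLOW(C): in A->J C, the suffix after C is empty, so FOLLOW(C) ⊇ FOLLOW(A) = {$, bool, do}; in A->C do A, C is followed by do A with FIRST {do}. Thus FOLLOW(C) = {$, bool, do}.
FOLLOW(A): in S->bool do A A (occurrence 1), A is followed by A with FIRST {ε, bool, do}; in S->bool do A A (occurrence 1), the suffix after A is nullable, so FOLLOW(A) ⊇ FOLLOW(S) = {$}; in S->bool do A A (occurrence 2), the suffix after A is empty, so FOLLOW(A) ⊇ FOLLOW(S) = {$}; in C->bool read A, the suffix after A is empty, so FOLLOW(A) ⊇ FOLLOW(C) = {$, bool, do}; in A->C do A, the suffix after A is empty (adds nothing new). Thus FOLLOW(A) = {$, bool, do}.
FOLLOW(J): in C->J, the suffix after J is empty, so FOLLOW(J) ⊇ FOLLOW(C) = {$, bool, do}; in A->J C, J is followed by C with FIRST {ε, bool}; in A->J C, the suffix after J is nullable, so FOLLOW(J) ⊇ FOLLOW(A) = {$, bool, do}. Thus FOLLOW(J) = {$, bool, do}.

{$, bool, do}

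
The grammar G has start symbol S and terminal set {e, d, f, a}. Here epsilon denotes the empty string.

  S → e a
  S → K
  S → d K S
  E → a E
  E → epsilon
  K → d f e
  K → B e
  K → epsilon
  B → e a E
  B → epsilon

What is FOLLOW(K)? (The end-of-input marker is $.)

{$, d, e}

FIRST(E): from E→a E we get {a}; from E→epsilon we get {epsilon}. So FIRST(E) = {epsilon, a}.
FIRST(B): from B→e a E we get {e}; from B→epsilon we get {epsilon}. So FIRST(B) = {epsilon, e}.
FIRST(K): from K→d f e we get {d}; from K→B e we get {e}; from K→epsilon we get {epsilon}. So FIRST(K) = {epsilon, d, e}.
FIRST(S): from S→e a we get {e}; from S→K we get {epsilon, d, e}; from S→d K S we get {d}. So FIRST(S) = {epsilon, d, e}.
FOLLOW(S) includes $ since S is the start symbol.
FOLLOW(S): in S→d K S, the suffix after S is empty (adds nothing new). Thus FOLLOW(S) = {$}.
FOLLOW(K): in S→K, the suffix after K is empty, so FOLLOW(K) ⊇ FOLLOW(S) = {$}; in S→d K S, K is followed by S with FIRST {epsilon, d, e}; in S→d K S, the suffix after K is nullable, so FOLLOW(K) ⊇ FOLLOW(S) = {$}. Thus FOLLOW(K) = {$, d, e}.
FOLLOW(B): in K→B e, B is followed by e with FIRST {e}. Thus FOLLOW(B) = {e}.
FOLLOW(E): in E→a E, the suffix after E is empty (adds nothing new); in B→e a E, the suffix after E is empty, so FOLLOW(E) ⊇ FOLLOW(B) = {e}. Thus FOLLOW(E) = {e}.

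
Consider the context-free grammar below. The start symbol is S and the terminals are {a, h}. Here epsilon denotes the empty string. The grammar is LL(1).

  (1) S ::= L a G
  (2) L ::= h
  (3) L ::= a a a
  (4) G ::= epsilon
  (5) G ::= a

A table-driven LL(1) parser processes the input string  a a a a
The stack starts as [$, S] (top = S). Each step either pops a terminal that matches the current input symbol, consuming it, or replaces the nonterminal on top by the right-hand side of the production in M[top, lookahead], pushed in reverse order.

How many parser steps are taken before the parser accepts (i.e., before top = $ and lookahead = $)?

7

     Stack        Input      Action
  1  $ S          a a a a $  expand S ::= L a G
  2  $ G a L      a a a a $  expand L ::= a a a
  3  $ G a a a a  a a a a $  match a
  4  $ G a a a    a a a $    match a
  5  $ G a a      a a $      match a
  6  $ G a        a $        match a
  7  $ G          $          expand G ::= epsilon
Accept reached after 7 steps.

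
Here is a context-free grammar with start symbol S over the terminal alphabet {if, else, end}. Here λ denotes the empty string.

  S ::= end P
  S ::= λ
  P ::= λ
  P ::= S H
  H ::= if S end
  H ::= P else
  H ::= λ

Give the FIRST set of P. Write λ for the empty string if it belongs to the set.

{λ, else, end, if}

FIRST(S): from S::=end P we get {end}; from S::=λ we get {λ}. So FIRST(S) = {λ, end}.
FIRST(P): from P::=λ we get {λ}; from P::=S H we get {λ, else, end, if}. So FIRST(P) = {λ, else, end, if}.
FIRST(H): from H::=if S end we get {if}; from H::=P else we get {else, end, if}; from H::=λ we get {λ}. So FIRST(H) = {λ, else, end, if}.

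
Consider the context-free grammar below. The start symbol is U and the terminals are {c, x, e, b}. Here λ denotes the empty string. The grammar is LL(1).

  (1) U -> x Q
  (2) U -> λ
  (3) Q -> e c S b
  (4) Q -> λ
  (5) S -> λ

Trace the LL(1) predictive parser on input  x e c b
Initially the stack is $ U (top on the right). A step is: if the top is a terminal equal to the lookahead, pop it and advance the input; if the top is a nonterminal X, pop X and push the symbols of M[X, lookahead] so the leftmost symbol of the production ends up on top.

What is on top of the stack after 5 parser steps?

step 1: stack=$ U  input=x e c b $  — expand U -> x Q
step 2: stack=$ Q x  input=x e c b $  — match x
step 3: stack=$ Q  input=e c b $  — expand Q -> e c S b
step 4: stack=$ b S c e  input=e c b $  — match e
step 5: stack=$ b S c  input=c b $  — match c
Stack after step 5: $ b S (top = S).

S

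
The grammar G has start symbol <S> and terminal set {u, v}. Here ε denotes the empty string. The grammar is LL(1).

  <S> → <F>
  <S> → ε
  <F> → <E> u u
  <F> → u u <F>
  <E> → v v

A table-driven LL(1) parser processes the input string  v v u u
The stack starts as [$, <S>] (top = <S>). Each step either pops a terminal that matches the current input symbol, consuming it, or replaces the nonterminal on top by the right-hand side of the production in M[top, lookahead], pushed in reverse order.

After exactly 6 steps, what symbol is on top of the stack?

     Stack      Input      Action
  1  $ <S>      v v u u $  expand <S> → <F>
  2  $ <F>      v v u u $  expand <F> → <E> u u
  3  $ u u <E>  v v u u $  expand <E> → v v
  4  $ u u v v  v v u u $  match v
  5  $ u u v    v u u $    match v
  6  $ u u      u u $      match u
Stack after step 6: $ u (top = u).

u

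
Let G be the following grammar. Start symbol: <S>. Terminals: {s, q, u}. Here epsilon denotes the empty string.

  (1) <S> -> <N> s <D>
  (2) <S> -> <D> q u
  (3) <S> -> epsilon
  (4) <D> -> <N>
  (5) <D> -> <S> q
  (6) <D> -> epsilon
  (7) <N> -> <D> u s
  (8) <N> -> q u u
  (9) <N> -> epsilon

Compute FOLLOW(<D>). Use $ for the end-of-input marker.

FIRST(<S>): from <S>-><N> s <D> we get {q, s, u}; from <S>-><D> q u we get {q, s, u}; from <S>->epsilon we get {epsilon}. So FIRST(<S>) = {epsilon, q, s, u}.
FIRST(<D>): from <D>-><N> we get {epsilon, q, s, u}; from <D>-><S> q we get {q, s, u}; from <D>->epsilon we get {epsilon}. So FIRST(<D>) = {epsilon, q, s, u}.
FIRST(<N>): from <N>-><D> u s we get {q, s, u}; from <N>->q u u we get {q}; from <N>->epsilon we get {epsilon}. So FIRST(<N>) = {epsilon, q, s, u}.
FOLLOW(<S>) includes $ since <S> is the start symbol.
FOLLOW(<S>): in <D>-><S> q, <S> is followed by q with FIRST {q}. Thus FOLLOW(<S>) = {$, q}.
FOLLOW(<D>): in <S>-><N> s <D>, the suffix after <D> is empty, so FOLLOW(<D>) ⊇ FOLLOW(<S>) = {$, q}; in <S>-><D> q u, <D> is followed by q u with FIRST {q}; in <N>-><D> u s, <D> is followed by u s with FIRST {u}. Thus FOLLOW(<D>) = {$, q, u}.
FOLLOW(<N>): in <S>-><N> s <D>, <N> is followed by s <D> with FIRST {s}; in <D>-><N>, the suffix after <N> is empty, so FOLLOW(<N>) ⊇ FOLLOW(<D>) = {$, q, u}. Thus FOLLOW(<N>) = {$, q, s, u}.

{$, q, u}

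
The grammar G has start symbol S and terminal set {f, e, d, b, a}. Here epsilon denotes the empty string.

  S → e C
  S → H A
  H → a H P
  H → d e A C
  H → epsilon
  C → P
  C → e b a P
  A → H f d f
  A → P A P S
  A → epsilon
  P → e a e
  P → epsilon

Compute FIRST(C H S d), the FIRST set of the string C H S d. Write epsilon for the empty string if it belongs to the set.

{a, d, e, f}

FIRST(H) = {epsilon, a, d}
FIRST(P) = {epsilon, e}
FIRST(C) = {epsilon, e}  (via P)
FIRST(S) = {epsilon, a, d, e, f}  (via H A)
FIRST(A) = {epsilon, a, d, e, f}  (via H f d f, P A P S)
FIRST(C H S d): take FIRST of each symbol in turn, carrying on past any symbol whose FIRST contains epsilon; result {a, d, e, f}.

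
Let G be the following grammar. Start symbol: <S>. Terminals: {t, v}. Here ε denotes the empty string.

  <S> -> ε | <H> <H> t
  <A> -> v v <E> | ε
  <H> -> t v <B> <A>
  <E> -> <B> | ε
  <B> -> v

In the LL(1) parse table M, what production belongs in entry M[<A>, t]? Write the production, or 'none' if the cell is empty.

FIRST(<A>) = {ε, v}
FIRST(<H>) = {t}
FIRST(<B>) = {v}
FIRST(<S>) = {ε, t}  (via <H> <H> t)
FIRST(<E>) = {ε, v}  (via <B>)
FOLLOW(<S>) includes $ since <S> is the start symbol.
FOLLOW(<H>): in <S>-><H> <H> t (occurrence 1), <H> is followed by <H> t with FIRST {t}; in <S>-><H> <H> t (occurrence 2), <H> is followed by t with FIRST {t}. Thus FOLLOW(<H>) = {t}.
FOLLOW(<A>): in <H>->t v <B> <A>, the suffix after <A> is empty, so FOLLOW(<A>) ⊇ FOLLOW(<H>) = {t}. Thus FOLLOW(<A>) = {t}.
For <A> -> v v <E>: FIRST(v v <E>) = {v}, so it goes in M[<A>, t] for t ∈ {v}.
For <A> -> ε: FIRST(ε) = {ε}, so it goes in M[<A>, t] for t ∈ {}; since ε ∈ FIRST, also for every t ∈ FOLLOW(<A>) = {t}.

<A> -> ε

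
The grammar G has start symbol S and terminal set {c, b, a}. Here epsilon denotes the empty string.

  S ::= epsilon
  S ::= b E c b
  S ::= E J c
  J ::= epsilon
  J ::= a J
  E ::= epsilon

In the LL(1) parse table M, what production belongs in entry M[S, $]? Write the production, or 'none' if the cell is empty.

S ::= epsilon

FIRST(J): from J::=epsilon we get {epsilon}; from J::=a J we get {a}. So FIRST(J) = {epsilon, a}.
FIRST(E): from E::=epsilon we get {epsilon}. So FIRST(E) = {epsilon}.
FIRST(S): from S::=epsilon we get {epsilon}; from S::=b E c b we get {b}; from S::=E J c we get {a, c}. So FIRST(S) = {epsilon, a, b, c}.
FOLLOW(S) includes $ since S is the start symbol.
FOLLOW(S): S appears on no right-hand side. Thus FOLLOW(S) = {$}.
For S ::= epsilon: FIRST(epsilon) = {epsilon}, so it goes in M[S, t] for t ∈ {}; since epsilon ∈ FIRST, also for every t ∈ FOLLOW(S) = {$}.
For S ::= b E c b: FIRST(b E c b) = {b}, so it goes in M[S, t] for t ∈ {b}.
For S ::= E J c: FIRST(E J c) = {a, c}, so it goes in M[S, t] for t ∈ {a, c}.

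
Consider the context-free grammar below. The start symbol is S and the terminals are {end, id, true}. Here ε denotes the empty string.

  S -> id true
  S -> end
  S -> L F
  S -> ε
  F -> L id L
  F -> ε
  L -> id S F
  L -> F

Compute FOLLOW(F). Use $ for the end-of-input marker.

{$, id}

FIRST(S) = {ε, end, id}  (via L F)
FIRST(F) = {ε, id}  (via L id L)
FIRST(L) = {ε, id}  (via F)
FOLLOW(S) includes $ since S is the start symbol.
FOLLOW(S): in L->id S F, S is followed by F with FIRST {ε, id}; in L->id S F, the suffix after S is nullable, so FOLLOW(S) ⊇ FOLLOW(L) = {$, id}. Thus FOLLOW(S) = {$, id}.
FOLLOW(F): in S->L F, the suffix after F is empty, so FOLLOW(F) ⊇ FOLLOW(S) = {$, id}; in L->id S F, the suffix after F is empty, so FOLLOW(F) ⊇ FOLLOW(L) = {$, id}; in L->F, the suffix after F is empty, so FOLLOW(F) ⊇ FOLLOW(L) = {$, id}. Thus FOLLOW(F) = {$, id}.
FOLLOW(L): in S->L F, L is followed by F with FIRST {ε, id}; in S->L F, the suffix after L is nullable, so FOLLOW(L) ⊇ FOLLOW(S) = {$, id}; in F->L id L (occurrence 1), L is followed by id L with FIRST {id}; in F->L id L (occurrence 2), the suffix after L is empty, so FOLLOW(L) ⊇ FOLLOW(F) = {$, id}. Thus FOLLOW(L) = {$, id}.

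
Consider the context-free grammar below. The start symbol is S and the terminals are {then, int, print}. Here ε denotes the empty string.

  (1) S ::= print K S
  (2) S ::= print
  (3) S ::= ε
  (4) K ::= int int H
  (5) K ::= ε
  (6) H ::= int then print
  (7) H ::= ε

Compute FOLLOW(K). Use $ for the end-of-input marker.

{$, print}

FIRST(S) = {ε, print}
FIRST(K) = {ε, int}
FIRST(H) = {ε, int}
FOLLOW(S) includes $ since S is the start symbol.
FOLLOW(S): in S::=print K S, the suffix after S is empty (adds nothing new). Thus FOLLOW(S) = {$}.
FOLLOW(K): in S::=print K S, K is followed by S with FIRST {ε, print}; in S::=print K S, the suffix after K is nullable, so FOLLOW(K) ⊇ FOLLOW(S) = {$}. Thus FOLLOW(K) = {$, print}.
FOLLOW(H): in K::=int int H, the suffix after H is empty, so FOLLOW(H) ⊇ FOLLOW(K) = {$, print}. Thus FOLLOW(H) = {$, print}.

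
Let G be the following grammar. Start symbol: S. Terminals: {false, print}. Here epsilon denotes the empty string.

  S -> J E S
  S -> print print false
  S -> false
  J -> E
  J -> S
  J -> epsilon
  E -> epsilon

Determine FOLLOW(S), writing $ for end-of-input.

{$, false, print}

FIRST(E): from E->epsilon we get {epsilon}. So FIRST(E) = {epsilon}.
FIRST(S): from S->J E S we get {false, print}; from S->print print false we get {print}; from S->false we get {false}. So FIRST(S) = {false, print}.
FIRST(J): from J->E we get {epsilon}; from J->S we get {false, print}; from J->epsilon we get {epsilon}. So FIRST(J) = {epsilon, false, print}.
FOLLOW(S) includes $ since S is the start symbol.
FOLLOW(J): in S->J E S, J is followed by E S with FIRST {false, print}. Thus FOLLOW(J) = {false, print}.
FOLLOW(S): in S->J E S, the suffix after S is empty (adds nothing new); in J->S, the suffix after S is empty, so FOLLOW(S) ⊇ FOLLOW(J) = {false, print}. Thus FOLLOW(S) = {$, false, print}.
FOLLOW(E): in S->J E S, E is followed by S with FIRST {false, print}; in J->E, the suffix after E is empty, so FOLLOW(E) ⊇ FOLLOW(J) = {false, print}. Thus FOLLOW(E) = {false, print}.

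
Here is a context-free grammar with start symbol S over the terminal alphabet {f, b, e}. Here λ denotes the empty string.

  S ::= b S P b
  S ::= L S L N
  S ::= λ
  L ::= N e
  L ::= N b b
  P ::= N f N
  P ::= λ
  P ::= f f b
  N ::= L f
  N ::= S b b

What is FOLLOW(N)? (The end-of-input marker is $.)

{$, b, e, f}

FIRST(S) = {λ, b}  (via L S L N)
FIRST(L) = {b}  (via N e, N b b)
FIRST(N) = {b}  (via L f, S b b)
FIRST(P) = {λ, b, f}  (via N f N)
FOLLOW(S) includes $ since S is the start symbol.
FOLLOW(S): in S::=b S P b, S is followed by P b with FIRST {b, f}; in S::=L S L N, S is followed by L N with FIRST {b}; in N::=S b b, S is followed by b b with FIRST {b}. Thus FOLLOW(S) = {$, b, f}.
FOLLOW(L): in S::=L S L N (occurrence 1), L is followed by S L N with FIRST {b}; in S::=L S L N (occurrence 2), L is followed by N with FIRST {b}; in N::=L f, L is followed by f with FIRST {f}. Thus FOLLOW(L) = {b, f}.
FOLLOW(P): in S::=b S P b, P is followed by b with FIRST {b}. Thus FOLLOW(P) = {b}.
FOLLOW(N): in S::=L S L N, the suffix after N is empty, so FOLLOW(N) ⊇ FOLLOW(S) = {$, b, f}; in L::=N e, N is followed by e with FIRST {e}; in L::=N b b, N is followed by b b with FIRST {b}; in P::=N f N (occurrence 1), N is followed by f N with FIRST {f}; in P::=N f N (occurrence 2), the suffix after N is empty, so FOLLOW(N) ⊇ FOLLOW(P) = {b}. Thus FOLLOW(N) = {$, b, e, f}.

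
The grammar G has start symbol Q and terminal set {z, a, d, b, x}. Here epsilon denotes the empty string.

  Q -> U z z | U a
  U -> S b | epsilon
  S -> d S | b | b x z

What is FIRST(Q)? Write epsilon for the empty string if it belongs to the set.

FIRST(S) = {b, d}
FIRST(U) = {epsilon, b, d}  (via S b)
FIRST(Q) = {a, b, d, z}  (via U z z, U a)

{a, b, d, z}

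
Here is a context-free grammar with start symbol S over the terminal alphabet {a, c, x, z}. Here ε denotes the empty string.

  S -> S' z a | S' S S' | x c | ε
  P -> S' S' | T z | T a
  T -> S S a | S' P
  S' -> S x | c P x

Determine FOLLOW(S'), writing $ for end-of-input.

{$, a, c, x, z}

FIRST(S): from S->S' z a we get {c, x}; from S->S' S S' we get {c, x}; from S->x c we get {x}; from S->ε we get {ε}. So FIRST(S) = {ε, c, x}.
FIRST(S'): from S'->S x we get {c, x}; from S'->c P x we get {c}. So FIRST(S') = {c, x}.
FIRST(T): from T->S S a we get {a, c, x}; from T->S' P we get {c, x}. So FIRST(T) = {a, c, x}.
FIRST(P): from P->S' S' we get {c, x}; from P->T z we get {a, c, x}; from P->T a we get {a, c, x}. So FIRST(P) = {a, c, x}.
FOLLOW(S) includes $ since S is the start symbol.
FOLLOW(S): in S->S' S S', S is followed by S' with FIRST {c, x}; in T->S S a (occurrence 1), S is followed by S a with FIRST {a, c, x}; in T->S S a (occurrence 2), S is followed by a with FIRST {a}; in S'->S x, S is followed by x with FIRST {x}. Thus FOLLOW(S) = {$, a, c, x}.
FOLLOW(T): in P->T z, T is followed by z with FIRST {z}; in P->T a, T is followed by a with FIRST {a}. Thus FOLLOW(T) = {a, z}.
FOLLOW(P): in T->S' P, the suffix after P is empty, so FOLLOW(P) ⊇ FOLLOW(T) = {a, z}; in S'->c P x, P is followed by x with FIRST {x}. Thus FOLLOW(P) = {a, x, z}.
FOLLOW(S'): in S->S' z a, S' is followed by z a with FIRST {z}; in S->S' S S' (occurrence 1), S' is followed by S S' with FIRST {c, x}; in S->S' S S' (occurrence 2), the suffix after S' is empty, so FOLLOW(S') ⊇ FOLLOW(S) = {$, a, c, x}; in P->S' S' (occurrence 1), S' is followed by S' with FIRST {c, x}; in P->S' S' (occurrence 2), the suffix after S' is empty, so FOLLOW(S') ⊇ FOLLOW(P) = {a, x, z}; in T->S' P, S' is followed by P with FIRST {a, c, x}. Thus FOLLOW(S') = {$, a, c, x, z}.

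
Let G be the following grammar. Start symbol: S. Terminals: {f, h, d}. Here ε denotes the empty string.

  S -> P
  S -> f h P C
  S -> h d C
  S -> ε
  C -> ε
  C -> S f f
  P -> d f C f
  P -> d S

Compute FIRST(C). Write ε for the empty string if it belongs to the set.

{ε, d, f, h}

FIRST(P): from P->d f C f we get {d}; from P->d S we get {d}. So FIRST(P) = {d}.
FIRST(S): from S->P we get {d}; from S->f h P C we get {f}; from S->h d C we get {h}; from S->ε we get {ε}. So FIRST(S) = {ε, d, f, h}.
FIRST(C): from C->ε we get {ε}; from C->S f f we get {d, f, h}. So FIRST(C) = {ε, d, f, h}.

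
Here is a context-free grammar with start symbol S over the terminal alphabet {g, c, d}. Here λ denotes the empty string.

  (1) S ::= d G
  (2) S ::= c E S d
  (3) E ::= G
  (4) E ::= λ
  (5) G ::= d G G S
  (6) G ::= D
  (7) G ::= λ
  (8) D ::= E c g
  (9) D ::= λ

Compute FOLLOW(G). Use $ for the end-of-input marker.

FIRST(S) = {c, d}
FIRST(E) = {λ, c, d}  (via G)
FIRST(D) = {λ, c, d}  (via E c g)
FIRST(G) = {λ, c, d}  (via D)
FOLLOW(S) includes $ since S is the start symbol.
FOLLOW(E): in S::=c E S d, E is followed by S d with FIRST {c, d}; in D::=E c g, E is followed by c g with FIRST {c}. Thus FOLLOW(E) = {c, d}.
FOLLOW(S): in S::=c E S d, S is followed by d with FIRST {d}; in G::=d G G S, the suffix after S is empty, so FOLLOW(S) ⊇ FOLLOW(G) = {$, c, d}. Thus FOLLOW(S) = {$, c, d}.
FOLLOW(G): in S::=d G, the suffix after G is empty, so FOLLOW(G) ⊇ FOLLOW(S) = {$, c, d}; in E::=G, the suffix after G is empty, so FOLLOW(G) ⊇ FOLLOW(E) = {c, d}; in G::=d G G S (occurrence 1), G is followed by G S with FIRST {c, d}; in G::=d G G S (occurrence 2), G is followed by S with FIRST {c, d}. Thus FOLLOW(G) = {$, c, d}.
FOLLOW(D): in G::=D, the suffix after D is empty, so FOLLOW(D) ⊇ FOLLOW(G) = {$, c, d}. Thus FOLLOW(D) = {$, c, d}.

{$, c, d}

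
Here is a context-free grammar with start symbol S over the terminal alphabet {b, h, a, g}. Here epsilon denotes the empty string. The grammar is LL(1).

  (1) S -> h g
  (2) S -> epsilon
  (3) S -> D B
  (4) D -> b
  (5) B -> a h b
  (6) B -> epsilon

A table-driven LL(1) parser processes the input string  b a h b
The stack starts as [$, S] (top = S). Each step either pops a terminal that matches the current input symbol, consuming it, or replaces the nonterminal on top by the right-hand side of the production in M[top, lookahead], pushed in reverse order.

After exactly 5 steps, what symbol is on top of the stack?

h

step 1: stack=$ S  input=b a h b $  — expand S -> D B
step 2: stack=$ B D  input=b a h b $  — expand D -> b
step 3: stack=$ B b  input=b a h b $  — match b
step 4: stack=$ B  input=a h b $  — expand B -> a h b
step 5: stack=$ b h a  input=a h b $  — match a
Stack after step 5: $ b h (top = h).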